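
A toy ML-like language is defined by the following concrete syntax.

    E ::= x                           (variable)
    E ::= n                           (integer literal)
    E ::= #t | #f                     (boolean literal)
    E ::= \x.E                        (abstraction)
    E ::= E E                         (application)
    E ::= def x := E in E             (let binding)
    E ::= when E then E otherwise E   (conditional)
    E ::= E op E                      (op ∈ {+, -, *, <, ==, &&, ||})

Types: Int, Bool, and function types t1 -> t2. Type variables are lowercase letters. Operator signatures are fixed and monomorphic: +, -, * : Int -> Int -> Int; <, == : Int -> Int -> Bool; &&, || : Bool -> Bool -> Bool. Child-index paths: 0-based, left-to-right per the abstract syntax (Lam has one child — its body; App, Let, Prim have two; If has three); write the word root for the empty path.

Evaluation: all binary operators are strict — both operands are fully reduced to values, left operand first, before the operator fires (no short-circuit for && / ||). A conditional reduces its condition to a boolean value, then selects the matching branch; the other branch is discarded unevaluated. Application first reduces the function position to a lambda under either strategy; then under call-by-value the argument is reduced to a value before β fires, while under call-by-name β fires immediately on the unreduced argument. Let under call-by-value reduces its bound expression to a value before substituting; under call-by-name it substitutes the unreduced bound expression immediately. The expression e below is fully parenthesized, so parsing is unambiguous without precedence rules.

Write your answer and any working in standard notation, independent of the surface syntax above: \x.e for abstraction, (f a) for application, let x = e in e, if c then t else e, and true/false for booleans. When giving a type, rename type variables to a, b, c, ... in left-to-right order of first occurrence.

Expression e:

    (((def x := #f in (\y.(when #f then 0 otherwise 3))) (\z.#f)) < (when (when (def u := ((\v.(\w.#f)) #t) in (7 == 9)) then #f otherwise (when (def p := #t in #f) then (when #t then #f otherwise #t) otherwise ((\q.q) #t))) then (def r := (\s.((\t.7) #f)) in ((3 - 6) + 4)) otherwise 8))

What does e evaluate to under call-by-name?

Answer: false

Trace:
step 0: (((let x = false in (\y.(if false then 0 else 3))) (\z.false)) < (if (if (let u = ((\v.(\w.false)) true) in (7 == 9)) then false else (if (let p = true in false) then (if true then false else true) else ((\q.q) true))) then (let r = (\s.((\t.7) false)) in ((3 - 6) + 4)) else 8))
step 1: [let@0.0] (((\y.(if false then 0 else 3)) (\z.false)) < (if (if (let u = ((\v.(\w.false)) true) in (7 == 9)) then false else (if (let p = true in false) then (if true then false else true) else ((\q.q) true))) then (let r = (\s.((\t.7) false)) in ((3 - 6) + 4)) else 8))
step 2: [beta@0] ((if false then 0 else 3) < (if (if (let u = ((\v.(\w.false)) true) in (7 == 9)) then false else (if (let p = true in false) then (if true then false else true) else ((\q.q) true))) then (let r = (\s.((\t.7) false)) in ((3 - 6) + 4)) else 8))
step 3: [if@0] (3 < (if (if (let u = ((\v.(\w.false)) true) in (7 == 9)) then false else (if (let p = true in false) then (if true then false else true) else ((\q.q) true))) then (let r = (\s.((\t.7) false)) in ((3 - 6) + 4)) else 8))
step 4: [let@1.0.0] (3 < (if (if (7 == 9) then false else (if (let p = true in false) then (if true then false else true) else ((\q.q) true))) then (let r = (\s.((\t.7) false)) in ((3 - 6) + 4)) else 8))
step 5: [delta@1.0.0] (3 < (if (if false then false else (if (let p = true in false) then (if true then false else true) else ((\q.q) true))) then (let r = (\s.((\t.7) false)) in ((3 - 6) + 4)) else 8))
step 6: [if@1.0] (3 < (if (if (let p = true in false) then (if true then false else true) else ((\q.q) true)) then (let r = (\s.((\t.7) false)) in ((3 - 6) + 4)) else 8))
step 7: [let@1.0.0] (3 < (if (if false then (if true then false else true) else ((\q.q) true)) then (let r = (\s.((\t.7) false)) in ((3 - 6) + 4)) else 8))
step 8: [if@1.0] (3 < (if ((\q.q) true) then (let r = (\s.((\t.7) false)) in ((3 - 6) + 4)) else 8))
step 9: [beta@1.0] (3 < (if true then (let r = (\s.((\t.7) false)) in ((3 - 6) + 4)) else 8))
step 10: [if@1] (3 < (let r = (\s.((\t.7) false)) in ((3 - 6) + 4)))
step 11: [let@1] (3 < ((3 - 6) + 4))
step 12: [delta@1.0] (3 < (-3 + 4))
step 13: [delta@1] (3 < 1)
step 14: [delta@root] false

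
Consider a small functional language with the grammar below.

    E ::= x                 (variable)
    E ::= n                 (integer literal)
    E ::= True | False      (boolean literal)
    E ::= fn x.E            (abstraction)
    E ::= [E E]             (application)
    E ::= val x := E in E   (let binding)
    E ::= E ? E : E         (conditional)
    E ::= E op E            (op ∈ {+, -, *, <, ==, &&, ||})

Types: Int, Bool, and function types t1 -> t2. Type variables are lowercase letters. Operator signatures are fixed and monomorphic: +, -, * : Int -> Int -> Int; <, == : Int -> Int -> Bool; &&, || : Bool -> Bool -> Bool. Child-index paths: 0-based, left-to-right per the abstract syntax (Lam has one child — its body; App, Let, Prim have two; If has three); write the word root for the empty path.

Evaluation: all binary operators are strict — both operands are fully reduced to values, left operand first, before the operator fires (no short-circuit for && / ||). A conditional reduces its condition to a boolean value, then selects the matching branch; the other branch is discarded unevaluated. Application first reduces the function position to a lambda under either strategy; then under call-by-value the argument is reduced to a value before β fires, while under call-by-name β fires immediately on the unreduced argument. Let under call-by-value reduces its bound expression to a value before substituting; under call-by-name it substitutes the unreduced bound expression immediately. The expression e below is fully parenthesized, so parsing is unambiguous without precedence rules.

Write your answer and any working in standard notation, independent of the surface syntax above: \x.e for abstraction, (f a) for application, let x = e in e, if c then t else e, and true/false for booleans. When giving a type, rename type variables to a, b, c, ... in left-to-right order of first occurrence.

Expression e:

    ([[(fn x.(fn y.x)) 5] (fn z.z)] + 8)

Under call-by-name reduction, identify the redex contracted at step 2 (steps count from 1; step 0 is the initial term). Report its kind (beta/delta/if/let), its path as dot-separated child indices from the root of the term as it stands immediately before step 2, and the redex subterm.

Answer: beta at 0 : ((\y.5) (\z.z))

Trace:
step 0: ((((\x.(\y.x)) 5) (\z.z)) + 8)
step 1: [beta@0.0] (((\y.5) (\z.z)) + 8)
step 2: [beta@0] (5 + 8)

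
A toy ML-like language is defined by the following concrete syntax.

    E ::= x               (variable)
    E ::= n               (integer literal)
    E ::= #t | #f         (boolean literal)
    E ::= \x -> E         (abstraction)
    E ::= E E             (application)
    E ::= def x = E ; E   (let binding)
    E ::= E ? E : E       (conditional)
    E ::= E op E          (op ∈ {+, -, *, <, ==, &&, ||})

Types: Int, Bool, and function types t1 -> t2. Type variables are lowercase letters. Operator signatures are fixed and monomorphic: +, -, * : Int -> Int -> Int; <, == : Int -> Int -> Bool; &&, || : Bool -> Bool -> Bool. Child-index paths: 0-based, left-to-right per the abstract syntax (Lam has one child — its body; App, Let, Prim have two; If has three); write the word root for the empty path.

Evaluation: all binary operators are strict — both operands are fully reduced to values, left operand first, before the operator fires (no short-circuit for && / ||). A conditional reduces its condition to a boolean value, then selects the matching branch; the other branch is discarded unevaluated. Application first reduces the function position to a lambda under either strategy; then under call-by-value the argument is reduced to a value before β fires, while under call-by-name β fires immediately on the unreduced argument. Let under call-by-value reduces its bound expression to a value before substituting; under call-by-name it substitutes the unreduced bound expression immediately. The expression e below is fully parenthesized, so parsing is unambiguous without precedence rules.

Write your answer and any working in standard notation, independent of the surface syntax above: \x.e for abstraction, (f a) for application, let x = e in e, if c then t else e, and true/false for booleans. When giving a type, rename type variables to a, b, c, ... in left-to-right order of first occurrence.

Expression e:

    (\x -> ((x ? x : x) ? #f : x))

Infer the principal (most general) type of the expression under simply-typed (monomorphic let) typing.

Answer: Bool -> Bool

Derivation:
x : a
  unify a ~ Bool
x : Bool
x : Bool
  unify Bool ~ Bool
  unify Bool ~ Bool
x : Bool
  unify Bool ~ Bool
\x._ : Bool -> Bool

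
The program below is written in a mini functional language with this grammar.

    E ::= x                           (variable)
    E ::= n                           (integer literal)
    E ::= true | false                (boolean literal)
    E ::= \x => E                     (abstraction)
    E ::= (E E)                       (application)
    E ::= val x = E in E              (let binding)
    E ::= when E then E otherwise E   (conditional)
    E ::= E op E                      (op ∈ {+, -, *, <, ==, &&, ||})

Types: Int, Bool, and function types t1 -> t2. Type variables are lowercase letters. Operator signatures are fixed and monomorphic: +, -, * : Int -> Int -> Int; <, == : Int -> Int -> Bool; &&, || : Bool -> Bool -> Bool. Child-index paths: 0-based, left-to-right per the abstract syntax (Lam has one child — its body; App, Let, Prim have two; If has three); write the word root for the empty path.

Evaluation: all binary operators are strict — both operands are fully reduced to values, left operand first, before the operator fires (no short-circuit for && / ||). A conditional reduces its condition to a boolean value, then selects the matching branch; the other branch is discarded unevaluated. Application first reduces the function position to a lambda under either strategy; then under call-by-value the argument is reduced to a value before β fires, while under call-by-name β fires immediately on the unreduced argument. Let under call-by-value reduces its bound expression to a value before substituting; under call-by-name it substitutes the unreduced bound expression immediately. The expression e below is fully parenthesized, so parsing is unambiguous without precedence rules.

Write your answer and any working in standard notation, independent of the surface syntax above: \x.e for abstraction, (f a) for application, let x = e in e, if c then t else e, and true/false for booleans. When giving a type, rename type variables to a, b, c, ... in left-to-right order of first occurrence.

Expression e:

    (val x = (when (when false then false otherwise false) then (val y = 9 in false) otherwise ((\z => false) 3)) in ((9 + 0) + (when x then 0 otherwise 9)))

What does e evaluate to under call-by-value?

Answer: 18

Derivation:
step 0: (let x = (if (if false then false else false) then (let y = 9 in false) else ((\z.false) 3)) in ((9 + 0) + (if x then 0 else 9)))
step 1: [if@0.0] (let x = (if false then (let y = 9 in false) else ((\z.false) 3)) in ((9 + 0) + (if x then 0 else 9)))
step 2: [if@0] (let x = ((\z.false) 3) in ((9 + 0) + (if x then 0 else 9)))
step 3: [beta@0] (let x = false in ((9 + 0) + (if x then 0 else 9)))
step 4: [let@root] ((9 + 0) + (if false then 0 else 9))
step 5: [delta@0] (9 + (if false then 0 else 9))
step 6: [if@1] (9 + 9)
step 7: [delta@root] 18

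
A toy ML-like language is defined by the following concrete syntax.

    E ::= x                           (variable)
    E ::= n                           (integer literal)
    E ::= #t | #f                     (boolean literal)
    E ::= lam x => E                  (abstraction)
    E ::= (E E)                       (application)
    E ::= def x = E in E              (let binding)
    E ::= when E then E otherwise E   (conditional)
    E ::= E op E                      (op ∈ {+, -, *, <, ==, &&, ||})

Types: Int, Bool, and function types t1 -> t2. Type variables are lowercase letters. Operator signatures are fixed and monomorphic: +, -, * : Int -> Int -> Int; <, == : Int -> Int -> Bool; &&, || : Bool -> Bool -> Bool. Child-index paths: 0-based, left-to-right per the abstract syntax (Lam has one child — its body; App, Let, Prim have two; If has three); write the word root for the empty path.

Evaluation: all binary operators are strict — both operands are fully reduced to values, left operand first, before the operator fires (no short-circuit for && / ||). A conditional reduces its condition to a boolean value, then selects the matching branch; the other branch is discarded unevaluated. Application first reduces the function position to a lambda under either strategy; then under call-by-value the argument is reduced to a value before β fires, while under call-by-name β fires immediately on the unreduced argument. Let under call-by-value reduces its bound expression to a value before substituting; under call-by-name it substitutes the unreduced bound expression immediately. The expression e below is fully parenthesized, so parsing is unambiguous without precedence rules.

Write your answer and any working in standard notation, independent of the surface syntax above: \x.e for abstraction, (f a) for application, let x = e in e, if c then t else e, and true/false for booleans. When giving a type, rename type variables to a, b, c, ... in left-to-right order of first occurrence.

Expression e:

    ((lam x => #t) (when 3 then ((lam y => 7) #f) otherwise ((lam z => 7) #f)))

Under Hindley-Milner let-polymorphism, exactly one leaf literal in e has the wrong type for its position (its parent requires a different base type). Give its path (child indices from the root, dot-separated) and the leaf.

Answer: 1.0 : 3

Derivation:
\x._ : a -> Bool
  unify Int ~ Bool
  FAIL: mismatch Int ~ Bool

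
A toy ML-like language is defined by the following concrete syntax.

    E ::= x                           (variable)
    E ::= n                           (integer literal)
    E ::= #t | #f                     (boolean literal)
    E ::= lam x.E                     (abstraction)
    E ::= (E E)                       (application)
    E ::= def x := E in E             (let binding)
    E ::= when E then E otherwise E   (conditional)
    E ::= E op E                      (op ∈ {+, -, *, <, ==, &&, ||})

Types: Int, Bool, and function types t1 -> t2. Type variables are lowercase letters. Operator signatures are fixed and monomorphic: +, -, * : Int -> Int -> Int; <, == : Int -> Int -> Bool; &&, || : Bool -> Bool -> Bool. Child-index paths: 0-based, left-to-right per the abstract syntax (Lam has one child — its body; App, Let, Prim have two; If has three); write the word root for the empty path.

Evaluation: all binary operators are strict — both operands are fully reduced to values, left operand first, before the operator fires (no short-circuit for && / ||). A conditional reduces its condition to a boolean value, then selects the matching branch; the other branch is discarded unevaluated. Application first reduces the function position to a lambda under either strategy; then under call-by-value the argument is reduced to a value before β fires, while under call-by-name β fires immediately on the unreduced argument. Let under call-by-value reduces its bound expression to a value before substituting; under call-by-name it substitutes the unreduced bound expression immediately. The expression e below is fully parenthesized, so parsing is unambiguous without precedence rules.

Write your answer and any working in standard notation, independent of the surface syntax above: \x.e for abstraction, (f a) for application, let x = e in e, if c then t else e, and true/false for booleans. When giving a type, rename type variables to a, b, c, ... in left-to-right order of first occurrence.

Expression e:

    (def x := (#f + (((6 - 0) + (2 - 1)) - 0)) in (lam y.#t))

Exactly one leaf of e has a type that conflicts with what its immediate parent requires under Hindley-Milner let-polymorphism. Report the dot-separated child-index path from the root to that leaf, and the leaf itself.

Answer: 0.0 : false

Working:
  unify Bool ~ Int
  FAIL: mismatch Bool ~ Int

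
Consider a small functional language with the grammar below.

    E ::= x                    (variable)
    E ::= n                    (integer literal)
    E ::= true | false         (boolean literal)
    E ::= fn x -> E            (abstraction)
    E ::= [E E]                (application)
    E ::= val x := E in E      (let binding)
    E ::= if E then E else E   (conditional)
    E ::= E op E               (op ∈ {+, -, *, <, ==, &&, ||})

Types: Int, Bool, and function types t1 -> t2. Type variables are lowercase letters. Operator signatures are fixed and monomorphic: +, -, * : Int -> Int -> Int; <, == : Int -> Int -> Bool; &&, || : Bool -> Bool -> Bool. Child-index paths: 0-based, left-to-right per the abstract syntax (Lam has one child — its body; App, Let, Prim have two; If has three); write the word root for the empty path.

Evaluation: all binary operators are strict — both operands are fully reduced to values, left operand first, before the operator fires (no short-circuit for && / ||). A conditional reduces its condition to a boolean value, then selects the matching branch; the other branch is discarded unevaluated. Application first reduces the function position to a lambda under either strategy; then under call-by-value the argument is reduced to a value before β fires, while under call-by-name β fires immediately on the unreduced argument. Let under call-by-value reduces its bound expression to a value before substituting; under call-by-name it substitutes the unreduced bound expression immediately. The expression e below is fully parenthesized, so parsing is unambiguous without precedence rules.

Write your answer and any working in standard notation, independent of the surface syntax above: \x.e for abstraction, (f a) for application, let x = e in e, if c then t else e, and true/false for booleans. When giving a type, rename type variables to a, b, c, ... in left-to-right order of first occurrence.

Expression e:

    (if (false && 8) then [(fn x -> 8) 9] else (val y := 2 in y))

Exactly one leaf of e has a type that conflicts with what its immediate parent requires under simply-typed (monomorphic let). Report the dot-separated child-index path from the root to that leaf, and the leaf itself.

Answer: 0.1 : 8

Derivation:
  unify Bool ~ Bool
  unify Int ~ Bool
  FAIL: mismatch Int ~ Bool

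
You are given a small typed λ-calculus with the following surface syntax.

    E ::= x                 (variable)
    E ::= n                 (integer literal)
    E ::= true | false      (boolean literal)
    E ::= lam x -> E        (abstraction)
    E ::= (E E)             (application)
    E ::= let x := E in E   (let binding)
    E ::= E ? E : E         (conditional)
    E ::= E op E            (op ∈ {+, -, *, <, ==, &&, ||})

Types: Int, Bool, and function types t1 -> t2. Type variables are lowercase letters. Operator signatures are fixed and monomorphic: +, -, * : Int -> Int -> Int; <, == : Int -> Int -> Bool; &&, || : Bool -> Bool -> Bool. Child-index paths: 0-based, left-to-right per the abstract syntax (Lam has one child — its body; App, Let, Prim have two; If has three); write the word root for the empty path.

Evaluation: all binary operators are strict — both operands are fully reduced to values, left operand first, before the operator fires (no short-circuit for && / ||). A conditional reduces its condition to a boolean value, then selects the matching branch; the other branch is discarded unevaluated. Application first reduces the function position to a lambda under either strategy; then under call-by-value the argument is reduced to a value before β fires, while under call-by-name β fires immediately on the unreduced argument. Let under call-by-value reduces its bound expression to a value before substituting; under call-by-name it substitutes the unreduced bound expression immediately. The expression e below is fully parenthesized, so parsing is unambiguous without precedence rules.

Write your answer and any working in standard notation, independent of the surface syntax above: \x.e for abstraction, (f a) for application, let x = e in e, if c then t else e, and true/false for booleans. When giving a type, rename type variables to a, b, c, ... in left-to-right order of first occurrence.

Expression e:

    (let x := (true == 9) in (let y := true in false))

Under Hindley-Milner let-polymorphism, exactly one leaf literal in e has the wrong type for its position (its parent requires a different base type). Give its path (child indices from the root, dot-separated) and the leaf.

Working:
  unify Bool ~ Int
  FAIL: mismatch Bool ~ Int

Answer: 0.0 : true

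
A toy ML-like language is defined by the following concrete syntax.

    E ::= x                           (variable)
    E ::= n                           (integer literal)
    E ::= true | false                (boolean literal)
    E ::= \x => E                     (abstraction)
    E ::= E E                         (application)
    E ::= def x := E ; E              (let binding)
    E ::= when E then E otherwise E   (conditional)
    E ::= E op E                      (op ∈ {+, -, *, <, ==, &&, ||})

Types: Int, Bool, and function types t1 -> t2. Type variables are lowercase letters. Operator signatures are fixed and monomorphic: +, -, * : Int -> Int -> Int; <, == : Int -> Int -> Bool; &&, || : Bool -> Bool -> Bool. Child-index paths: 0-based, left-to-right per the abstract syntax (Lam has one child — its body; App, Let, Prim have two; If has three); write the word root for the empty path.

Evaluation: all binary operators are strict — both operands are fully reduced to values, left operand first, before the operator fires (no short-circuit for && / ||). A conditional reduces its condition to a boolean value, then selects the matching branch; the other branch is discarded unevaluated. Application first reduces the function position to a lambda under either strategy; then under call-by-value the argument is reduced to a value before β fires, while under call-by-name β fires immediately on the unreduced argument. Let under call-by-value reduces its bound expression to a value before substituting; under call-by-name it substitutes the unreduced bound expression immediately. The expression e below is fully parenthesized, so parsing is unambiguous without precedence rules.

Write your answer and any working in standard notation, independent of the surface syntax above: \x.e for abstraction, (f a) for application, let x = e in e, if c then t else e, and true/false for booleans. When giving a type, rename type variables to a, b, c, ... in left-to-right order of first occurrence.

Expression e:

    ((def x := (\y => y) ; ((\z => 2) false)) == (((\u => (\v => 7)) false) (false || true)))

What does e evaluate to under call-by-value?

Working:
step 0: ((let x = (\y.y) in ((\z.2) false)) == (((\u.(\v.7)) false) (false || true)))
step 1: [let@0] (((\z.2) false) == (((\u.(\v.7)) false) (false || true)))
step 2: [beta@0] (2 == (((\u.(\v.7)) false) (false || true)))
step 3: [beta@1.0] (2 == ((\v.7) (false || true)))
step 4: [delta@1.1] (2 == ((\v.7) true))
step 5: [beta@1] (2 == 7)
step 6: [delta@root] false

Answer: false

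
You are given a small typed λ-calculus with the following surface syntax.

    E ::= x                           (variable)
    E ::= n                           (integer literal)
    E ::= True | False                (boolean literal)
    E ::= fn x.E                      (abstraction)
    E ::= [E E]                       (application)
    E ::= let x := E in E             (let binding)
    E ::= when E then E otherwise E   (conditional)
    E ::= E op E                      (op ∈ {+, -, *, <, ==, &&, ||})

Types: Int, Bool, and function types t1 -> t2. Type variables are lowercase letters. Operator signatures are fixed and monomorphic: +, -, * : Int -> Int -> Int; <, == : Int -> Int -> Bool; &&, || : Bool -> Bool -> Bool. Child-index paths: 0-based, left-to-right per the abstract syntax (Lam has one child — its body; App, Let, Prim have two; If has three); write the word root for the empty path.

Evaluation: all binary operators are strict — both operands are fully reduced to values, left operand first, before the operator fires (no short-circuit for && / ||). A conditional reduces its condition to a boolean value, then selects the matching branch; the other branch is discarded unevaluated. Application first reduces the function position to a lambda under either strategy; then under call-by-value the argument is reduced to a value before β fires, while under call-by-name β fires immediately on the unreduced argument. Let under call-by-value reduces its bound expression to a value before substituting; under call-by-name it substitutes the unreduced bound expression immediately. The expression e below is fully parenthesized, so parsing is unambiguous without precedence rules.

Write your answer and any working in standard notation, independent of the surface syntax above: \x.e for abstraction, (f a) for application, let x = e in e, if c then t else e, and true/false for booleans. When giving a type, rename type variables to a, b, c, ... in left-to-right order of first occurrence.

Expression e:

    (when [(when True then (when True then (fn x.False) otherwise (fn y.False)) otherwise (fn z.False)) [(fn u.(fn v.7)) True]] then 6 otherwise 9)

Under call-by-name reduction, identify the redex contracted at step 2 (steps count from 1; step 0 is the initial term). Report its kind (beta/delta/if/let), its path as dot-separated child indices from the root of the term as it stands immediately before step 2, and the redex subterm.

Trace:
step 0: (if ((if true then (if true then (\x.false) else (\y.false)) else (\z.false)) ((\u.(\v.7)) true)) then 6 else 9)
step 1: [if@0.0] (if ((if true then (\x.false) else (\y.false)) ((\u.(\v.7)) true)) then 6 else 9)
step 2: [if@0.0] (if ((\x.false) ((\u.(\v.7)) true)) then 6 else 9)

Answer: if at 0.0 : (if true then (\x.false) else (\y.false))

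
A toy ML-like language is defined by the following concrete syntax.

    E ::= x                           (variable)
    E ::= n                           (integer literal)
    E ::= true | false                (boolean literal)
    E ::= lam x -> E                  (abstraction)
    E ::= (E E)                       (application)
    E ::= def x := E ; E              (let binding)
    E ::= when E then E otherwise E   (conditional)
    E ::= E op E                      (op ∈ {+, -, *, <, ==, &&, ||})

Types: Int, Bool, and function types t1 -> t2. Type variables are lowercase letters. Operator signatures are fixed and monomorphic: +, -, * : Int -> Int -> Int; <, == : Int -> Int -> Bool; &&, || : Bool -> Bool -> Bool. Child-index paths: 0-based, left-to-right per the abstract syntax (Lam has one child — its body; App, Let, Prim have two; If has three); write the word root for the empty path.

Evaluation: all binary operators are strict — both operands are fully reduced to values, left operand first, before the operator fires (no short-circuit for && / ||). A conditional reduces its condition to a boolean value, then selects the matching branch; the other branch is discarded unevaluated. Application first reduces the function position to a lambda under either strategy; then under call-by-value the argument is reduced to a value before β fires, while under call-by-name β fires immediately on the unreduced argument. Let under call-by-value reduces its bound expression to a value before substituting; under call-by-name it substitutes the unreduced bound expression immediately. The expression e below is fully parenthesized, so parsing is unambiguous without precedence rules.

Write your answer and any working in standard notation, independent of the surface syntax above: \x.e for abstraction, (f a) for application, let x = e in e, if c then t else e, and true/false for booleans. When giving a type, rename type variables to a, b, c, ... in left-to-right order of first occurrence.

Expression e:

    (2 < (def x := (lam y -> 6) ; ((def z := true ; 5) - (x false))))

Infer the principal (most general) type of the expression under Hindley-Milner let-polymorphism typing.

Trace:
  unify Int ~ Int
\y._ : a -> Int
let x : forall. a -> Int
let z : Bool
  unify Int ~ Int
x : b -> Int
  unify b -> Int ~ Bool -> c
  unify b ~ Bool
  unify Int ~ c
_ _ : Int
  unify Int ~ Int
  unify Int ~ Int

Answer: Bool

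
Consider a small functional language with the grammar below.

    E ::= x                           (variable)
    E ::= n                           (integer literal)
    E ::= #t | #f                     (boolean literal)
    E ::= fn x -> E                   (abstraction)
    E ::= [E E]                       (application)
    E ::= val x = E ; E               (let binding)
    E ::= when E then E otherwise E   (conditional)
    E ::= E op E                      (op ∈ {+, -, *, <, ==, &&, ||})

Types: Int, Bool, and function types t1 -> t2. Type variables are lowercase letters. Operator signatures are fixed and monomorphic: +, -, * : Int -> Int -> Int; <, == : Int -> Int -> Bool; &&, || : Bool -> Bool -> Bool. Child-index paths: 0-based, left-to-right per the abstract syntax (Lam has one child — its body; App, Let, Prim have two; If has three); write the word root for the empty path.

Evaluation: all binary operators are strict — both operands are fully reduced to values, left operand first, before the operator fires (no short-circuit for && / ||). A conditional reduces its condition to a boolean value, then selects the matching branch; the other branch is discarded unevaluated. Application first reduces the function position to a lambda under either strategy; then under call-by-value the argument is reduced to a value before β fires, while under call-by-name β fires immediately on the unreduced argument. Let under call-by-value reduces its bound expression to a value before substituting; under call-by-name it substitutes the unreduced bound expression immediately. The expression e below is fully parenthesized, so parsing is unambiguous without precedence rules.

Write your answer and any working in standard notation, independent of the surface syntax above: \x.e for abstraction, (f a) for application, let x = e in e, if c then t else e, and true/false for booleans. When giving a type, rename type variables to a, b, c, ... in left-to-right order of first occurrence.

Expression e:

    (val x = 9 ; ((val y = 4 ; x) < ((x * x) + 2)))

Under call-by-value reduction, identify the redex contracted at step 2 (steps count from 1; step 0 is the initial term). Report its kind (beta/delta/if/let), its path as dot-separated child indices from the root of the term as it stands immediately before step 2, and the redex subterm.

Derivation:
step 0: (let x = 9 in ((let y = 4 in x) < ((x * x) + 2)))
step 1: [let@root] ((let y = 4 in 9) < ((9 * 9) + 2))
step 2: [let@0] (9 < ((9 * 9) + 2))

Answer: let at 0 : (let y = 4 in 9)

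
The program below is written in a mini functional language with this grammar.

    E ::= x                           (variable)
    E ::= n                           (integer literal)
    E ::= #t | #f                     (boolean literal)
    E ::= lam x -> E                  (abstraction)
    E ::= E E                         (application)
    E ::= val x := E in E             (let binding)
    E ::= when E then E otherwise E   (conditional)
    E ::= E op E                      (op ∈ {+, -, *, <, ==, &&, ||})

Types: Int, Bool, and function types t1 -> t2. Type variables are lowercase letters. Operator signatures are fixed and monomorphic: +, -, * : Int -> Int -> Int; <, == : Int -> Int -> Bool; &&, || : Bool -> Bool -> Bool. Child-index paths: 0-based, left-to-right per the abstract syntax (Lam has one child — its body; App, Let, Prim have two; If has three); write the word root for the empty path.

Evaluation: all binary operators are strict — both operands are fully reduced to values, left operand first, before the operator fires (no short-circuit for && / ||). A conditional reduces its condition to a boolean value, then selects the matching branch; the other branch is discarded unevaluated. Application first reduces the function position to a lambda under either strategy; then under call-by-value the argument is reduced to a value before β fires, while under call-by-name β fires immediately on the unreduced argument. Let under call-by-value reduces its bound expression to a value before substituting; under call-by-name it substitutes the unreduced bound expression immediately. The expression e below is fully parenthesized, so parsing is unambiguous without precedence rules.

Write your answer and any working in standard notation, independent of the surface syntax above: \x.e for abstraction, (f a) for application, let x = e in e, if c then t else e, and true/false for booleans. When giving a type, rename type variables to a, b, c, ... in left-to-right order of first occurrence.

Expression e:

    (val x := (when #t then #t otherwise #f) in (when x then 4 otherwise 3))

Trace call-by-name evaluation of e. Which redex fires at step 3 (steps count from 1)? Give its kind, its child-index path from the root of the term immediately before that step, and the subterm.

Working:
step 0: (let x = (if true then true else false) in (if x then 4 else 3))
step 1: [let@root] (if (if true then true else false) then 4 else 3)
step 2: [if@0] (if true then 4 else 3)
step 3: [if@root] 4

Answer: if at root : (if true then 4 else 3)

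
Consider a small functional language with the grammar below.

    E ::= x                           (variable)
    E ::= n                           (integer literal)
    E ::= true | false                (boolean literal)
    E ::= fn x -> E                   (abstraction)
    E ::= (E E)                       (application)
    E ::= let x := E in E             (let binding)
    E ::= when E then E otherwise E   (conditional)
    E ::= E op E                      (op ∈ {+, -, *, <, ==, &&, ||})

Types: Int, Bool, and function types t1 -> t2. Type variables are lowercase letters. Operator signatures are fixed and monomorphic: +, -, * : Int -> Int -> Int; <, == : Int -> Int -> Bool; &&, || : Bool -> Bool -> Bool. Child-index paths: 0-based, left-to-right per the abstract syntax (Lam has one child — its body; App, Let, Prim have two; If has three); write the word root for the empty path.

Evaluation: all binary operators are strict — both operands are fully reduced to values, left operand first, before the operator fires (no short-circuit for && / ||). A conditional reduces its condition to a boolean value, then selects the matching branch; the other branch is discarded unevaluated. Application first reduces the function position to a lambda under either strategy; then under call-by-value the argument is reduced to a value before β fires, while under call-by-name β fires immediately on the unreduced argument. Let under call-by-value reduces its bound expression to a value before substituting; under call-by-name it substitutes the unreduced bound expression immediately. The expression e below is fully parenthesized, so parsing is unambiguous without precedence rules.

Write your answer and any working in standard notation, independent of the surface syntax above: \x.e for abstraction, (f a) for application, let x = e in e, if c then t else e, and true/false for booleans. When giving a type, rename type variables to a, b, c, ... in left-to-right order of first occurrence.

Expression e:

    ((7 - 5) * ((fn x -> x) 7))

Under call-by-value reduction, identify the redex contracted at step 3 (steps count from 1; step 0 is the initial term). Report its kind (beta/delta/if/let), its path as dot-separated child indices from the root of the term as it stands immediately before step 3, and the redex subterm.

Answer: delta at root : (2 * 7)

Trace:
step 0: ((7 - 5) * ((\x.x) 7))
step 1: [delta@0] (2 * ((\x.x) 7))
step 2: [beta@1] (2 * 7)
step 3: [delta@root] 14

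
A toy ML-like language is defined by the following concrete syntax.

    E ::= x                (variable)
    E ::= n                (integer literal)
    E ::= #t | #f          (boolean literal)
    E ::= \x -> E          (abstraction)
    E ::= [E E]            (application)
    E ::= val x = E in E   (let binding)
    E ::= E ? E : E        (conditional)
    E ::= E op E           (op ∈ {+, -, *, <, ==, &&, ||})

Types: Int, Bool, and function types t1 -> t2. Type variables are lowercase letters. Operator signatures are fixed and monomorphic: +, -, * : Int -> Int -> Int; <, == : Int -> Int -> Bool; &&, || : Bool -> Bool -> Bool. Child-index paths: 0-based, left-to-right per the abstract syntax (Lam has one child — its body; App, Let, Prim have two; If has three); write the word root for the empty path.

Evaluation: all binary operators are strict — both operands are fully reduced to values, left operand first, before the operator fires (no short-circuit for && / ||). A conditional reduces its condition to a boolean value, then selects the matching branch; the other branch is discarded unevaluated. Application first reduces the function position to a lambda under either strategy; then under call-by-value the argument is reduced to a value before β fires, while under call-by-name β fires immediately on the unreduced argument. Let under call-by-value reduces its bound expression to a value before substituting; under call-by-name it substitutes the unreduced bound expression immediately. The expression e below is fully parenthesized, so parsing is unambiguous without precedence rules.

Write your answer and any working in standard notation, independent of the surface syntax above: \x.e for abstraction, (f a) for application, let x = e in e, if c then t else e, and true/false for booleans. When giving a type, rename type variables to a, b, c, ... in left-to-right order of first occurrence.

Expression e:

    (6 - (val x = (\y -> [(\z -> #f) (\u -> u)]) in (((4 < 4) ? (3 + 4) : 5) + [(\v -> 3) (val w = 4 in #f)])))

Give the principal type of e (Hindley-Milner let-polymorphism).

Derivation:
  unify Int ~ Int
\z._ : b -> Bool
u : c
\u._ : c -> c
  unify b -> Bool ~ (c -> c) -> d
  unify b ~ c -> c
  unify Bool ~ d
_ _ : Bool
\y._ : a -> Bool
let x : forall. a -> Bool
  unify Int ~ Int
  unify Int ~ Int
  unify Bool ~ Bool
  unify Int ~ Int
  unify Int ~ Int
  unify Int ~ Int
  unify Int ~ Int
\v._ : e -> Int
let w : Int
  unify e -> Int ~ Bool -> f
  unify e ~ Bool
  unify Int ~ f
_ _ : Int
  unify Int ~ Int
  unify Int ~ Int

Answer: Int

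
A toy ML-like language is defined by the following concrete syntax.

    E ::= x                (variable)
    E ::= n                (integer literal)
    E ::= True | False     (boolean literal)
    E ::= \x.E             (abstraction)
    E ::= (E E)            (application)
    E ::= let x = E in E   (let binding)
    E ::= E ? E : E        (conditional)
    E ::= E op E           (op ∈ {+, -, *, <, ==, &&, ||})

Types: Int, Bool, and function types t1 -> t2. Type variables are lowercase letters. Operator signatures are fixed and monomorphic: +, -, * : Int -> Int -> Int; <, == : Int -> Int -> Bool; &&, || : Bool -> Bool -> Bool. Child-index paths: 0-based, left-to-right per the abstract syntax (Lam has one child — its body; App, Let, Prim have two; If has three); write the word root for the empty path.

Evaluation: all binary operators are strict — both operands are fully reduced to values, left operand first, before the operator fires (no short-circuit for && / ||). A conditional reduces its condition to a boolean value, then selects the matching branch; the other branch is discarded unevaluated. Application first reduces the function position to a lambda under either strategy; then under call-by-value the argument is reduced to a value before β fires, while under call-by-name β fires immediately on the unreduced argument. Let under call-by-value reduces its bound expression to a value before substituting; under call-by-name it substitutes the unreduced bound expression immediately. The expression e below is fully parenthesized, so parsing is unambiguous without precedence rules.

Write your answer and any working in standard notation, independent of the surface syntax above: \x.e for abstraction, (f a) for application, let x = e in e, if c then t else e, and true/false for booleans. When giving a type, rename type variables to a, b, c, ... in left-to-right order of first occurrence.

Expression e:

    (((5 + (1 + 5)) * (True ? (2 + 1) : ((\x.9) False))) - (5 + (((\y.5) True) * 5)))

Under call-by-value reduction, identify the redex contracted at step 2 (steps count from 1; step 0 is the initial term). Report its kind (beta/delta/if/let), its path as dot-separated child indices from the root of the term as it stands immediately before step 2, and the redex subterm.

Derivation:
step 0: (((5 + (1 + 5)) * (if true then (2 + 1) else ((\x.9) false))) - (5 + (((\y.5) true) * 5)))
step 1: [delta@0.0.1] (((5 + 6) * (if true then (2 + 1) else ((\x.9) false))) - (5 + (((\y.5) true) * 5)))
step 2: [delta@0.0] ((11 * (if true then (2 + 1) else ((\x.9) false))) - (5 + (((\y.5) true) * 5)))

Answer: delta at 0.0 : (5 + 6)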